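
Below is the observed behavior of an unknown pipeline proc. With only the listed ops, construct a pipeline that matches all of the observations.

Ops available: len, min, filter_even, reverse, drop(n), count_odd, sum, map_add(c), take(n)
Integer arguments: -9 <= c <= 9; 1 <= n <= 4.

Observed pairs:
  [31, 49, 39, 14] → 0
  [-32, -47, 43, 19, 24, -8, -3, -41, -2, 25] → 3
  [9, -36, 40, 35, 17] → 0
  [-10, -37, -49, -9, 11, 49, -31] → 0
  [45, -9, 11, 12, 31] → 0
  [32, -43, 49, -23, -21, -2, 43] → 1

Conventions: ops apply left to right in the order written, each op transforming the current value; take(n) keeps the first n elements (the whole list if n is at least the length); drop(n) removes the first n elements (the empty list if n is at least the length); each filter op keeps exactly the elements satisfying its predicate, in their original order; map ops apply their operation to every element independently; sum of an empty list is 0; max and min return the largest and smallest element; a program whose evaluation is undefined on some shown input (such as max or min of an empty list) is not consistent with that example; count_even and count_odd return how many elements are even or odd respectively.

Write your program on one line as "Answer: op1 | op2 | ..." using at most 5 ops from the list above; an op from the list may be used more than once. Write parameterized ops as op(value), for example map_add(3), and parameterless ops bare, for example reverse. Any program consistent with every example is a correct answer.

drop(4) | filter_even | map_add(7) | reverse | count_odd

Check, running the answer program on each example:
  [31, 49, 39, 14] -> [] -> [] -> [] -> [] -> 0
  [-32, -47, 43, 19, 24, -8, -3, -41, -2, 25] -> [24, -8, -3, -41, -2, 25] -> [24, -8, -2] -> [31, -1, 5] -> [5, -1, 31] -> 3
  [9, -36, 40, 35, 17] -> [17] -> [] -> [] -> [] -> 0
  [-10, -37, -49, -9, 11, 49, -31] -> [11, 49, -31] -> [] -> [] -> [] -> 0
  [45, -9, 11, 12, 31] -> [31] -> [] -> [] -> [] -> 0
  [32, -43, 49, -23, -21, -2, 43] -> [-21, -2, 43] -> [-2] -> [5] -> [5] -> 1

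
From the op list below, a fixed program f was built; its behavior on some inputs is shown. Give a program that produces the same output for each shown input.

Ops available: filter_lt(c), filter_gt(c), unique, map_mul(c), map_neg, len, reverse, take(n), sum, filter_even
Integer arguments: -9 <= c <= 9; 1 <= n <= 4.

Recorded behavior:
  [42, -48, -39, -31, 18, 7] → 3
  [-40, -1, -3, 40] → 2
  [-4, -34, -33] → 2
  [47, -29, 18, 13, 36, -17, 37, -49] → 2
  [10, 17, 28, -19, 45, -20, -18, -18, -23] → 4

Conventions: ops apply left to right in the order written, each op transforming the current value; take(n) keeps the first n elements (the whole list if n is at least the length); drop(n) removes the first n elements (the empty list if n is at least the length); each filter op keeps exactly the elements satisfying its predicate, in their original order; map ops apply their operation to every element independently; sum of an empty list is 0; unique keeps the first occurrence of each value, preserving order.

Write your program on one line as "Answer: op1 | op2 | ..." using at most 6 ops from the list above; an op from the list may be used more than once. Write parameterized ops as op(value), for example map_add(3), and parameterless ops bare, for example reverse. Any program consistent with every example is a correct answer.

filter_even | take(4) | reverse | map_mul(3) | map_mul(7) | len

Check, running the answer program on each example:
  [42, -48, -39, -31, 18, 7] -> [42, -48, 18] -> [42, -48, 18] -> [18, -48, 42] -> [54, -144, 126] -> [378, -1008, 882] -> 3
  [-40, -1, -3, 40] -> [-40, 40] -> [-40, 40] -> [40, -40] -> [120, -120] -> [840, -840] -> 2
  [-4, -34, -33] -> [-4, -34] -> [-4, -34] -> [-34, -4] -> [-102, -12] -> [-714, -84] -> 2
  [47, -29, 18, 13, 36, -17, 37, -49] -> [18, 36] -> [18, 36] -> [36, 18] -> [108, 54] -> [756, 378] -> 2
  [10, 17, 28, -19, 45, -20, -18, -18, -23] -> [10, 28, -20, -18, -18] -> [10, 28, -20, -18] -> [-18, -20, 28, 10] -> [-54, -60, 84, 30] -> [-378, -420, 588, 210] -> 4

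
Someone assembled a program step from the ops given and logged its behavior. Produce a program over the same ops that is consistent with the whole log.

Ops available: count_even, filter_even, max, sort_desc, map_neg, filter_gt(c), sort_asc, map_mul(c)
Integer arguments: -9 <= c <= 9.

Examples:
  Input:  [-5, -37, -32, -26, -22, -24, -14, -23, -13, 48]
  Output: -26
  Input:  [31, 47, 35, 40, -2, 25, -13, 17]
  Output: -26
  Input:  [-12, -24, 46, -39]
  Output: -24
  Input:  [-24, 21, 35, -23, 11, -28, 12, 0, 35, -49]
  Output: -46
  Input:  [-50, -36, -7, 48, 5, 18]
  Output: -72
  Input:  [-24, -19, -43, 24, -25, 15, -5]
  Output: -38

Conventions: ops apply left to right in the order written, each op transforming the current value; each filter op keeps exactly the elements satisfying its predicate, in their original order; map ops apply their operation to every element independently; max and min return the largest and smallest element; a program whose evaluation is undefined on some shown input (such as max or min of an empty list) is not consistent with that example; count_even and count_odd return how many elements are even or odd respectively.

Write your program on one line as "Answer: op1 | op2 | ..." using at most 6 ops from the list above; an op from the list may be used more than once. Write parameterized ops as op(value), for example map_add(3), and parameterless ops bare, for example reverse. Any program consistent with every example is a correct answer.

sort_desc | map_neg | filter_gt(9) | map_mul(2) | map_mul(-1) | max

Check, running the answer program on each example:
  [-5, -37, -32, -26, -22, -24, -14, -23, -13, 48] -> [48, -5, -13, -14, -22, -23, -24, -26, -32, -37] -> [-48, 5, 13, 14, 22, 23, 24, 26, 32, 37] -> [13, 14, 22, 23, 24, 26, 32, 37] -> [26, 28, 44, 46, 48, 52, 64, 74] -> [-26, -28, -44, -46, -48, -52, -64, -74] -> -26
  [31, 47, 35, 40, -2, 25, -13, 17] -> [47, 40, 35, 31, 25, 17, -2, -13] -> [-47, -40, -35, -31, -25, -17, 2, 13] -> [13] -> [26] -> [-26] -> -26
  [-12, -24, 46, -39] -> [46, -12, -24, -39] -> [-46, 12, 24, 39] -> [12, 24, 39] -> [24, 48, 78] -> [-24, -48, -78] -> -24
  [-24, 21, 35, -23, 11, -28, 12, 0, 35, -49] -> [35, 35, 21, 12, 11, 0, -23, -24, -28, -49] -> [-35, -35, -21, -12, -11, 0, 23, 24, 28, 49] -> [23, 24, 28, 49] -> [46, 48, 56, 98] -> [-46, -48, -56, -98] -> -46
  [-50, -36, -7, 48, 5, 18] -> [48, 18, 5, -7, -36, -50] -> [-48, -18, -5, 7, 36, 50] -> [36, 50] -> [72, 100] -> [-72, -100] -> -72
  [-24, -19, -43, 24, -25, 15, -5] -> [24, 15, -5, -19, -24, -25, -43] -> [-24, -15, 5, 19, 24, 25, 43] -> [19, 24, 25, 43] -> [38, 48, 50, 86] -> [-38, -48, -50, -86] -> -38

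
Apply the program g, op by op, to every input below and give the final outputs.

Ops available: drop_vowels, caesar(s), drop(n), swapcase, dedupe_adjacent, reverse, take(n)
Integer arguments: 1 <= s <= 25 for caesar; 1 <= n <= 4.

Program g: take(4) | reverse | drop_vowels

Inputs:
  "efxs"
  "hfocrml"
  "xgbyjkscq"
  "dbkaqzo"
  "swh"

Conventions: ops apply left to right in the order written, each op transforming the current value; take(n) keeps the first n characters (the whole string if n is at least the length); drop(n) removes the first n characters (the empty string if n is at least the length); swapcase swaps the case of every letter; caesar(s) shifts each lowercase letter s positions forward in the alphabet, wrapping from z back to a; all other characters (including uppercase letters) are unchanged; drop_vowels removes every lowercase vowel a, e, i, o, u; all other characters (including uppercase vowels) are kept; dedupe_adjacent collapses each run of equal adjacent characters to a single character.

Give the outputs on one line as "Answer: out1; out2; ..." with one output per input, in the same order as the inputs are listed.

Execution, op by op:
  "efxs" -> "efxs" -> "sxfe" -> "sxf"
  "hfocrml" -> "hfoc" -> "cofh" -> "cfh"
  "xgbyjkscq" -> "xgby" -> "ybgx" -> "ybgx"
  "dbkaqzo" -> "dbka" -> "akbd" -> "kbd"
  "swh" -> "swh" -> "hws" -> "hws"

"sxf"; "cfh"; "ybgx"; "kbd"; "hws"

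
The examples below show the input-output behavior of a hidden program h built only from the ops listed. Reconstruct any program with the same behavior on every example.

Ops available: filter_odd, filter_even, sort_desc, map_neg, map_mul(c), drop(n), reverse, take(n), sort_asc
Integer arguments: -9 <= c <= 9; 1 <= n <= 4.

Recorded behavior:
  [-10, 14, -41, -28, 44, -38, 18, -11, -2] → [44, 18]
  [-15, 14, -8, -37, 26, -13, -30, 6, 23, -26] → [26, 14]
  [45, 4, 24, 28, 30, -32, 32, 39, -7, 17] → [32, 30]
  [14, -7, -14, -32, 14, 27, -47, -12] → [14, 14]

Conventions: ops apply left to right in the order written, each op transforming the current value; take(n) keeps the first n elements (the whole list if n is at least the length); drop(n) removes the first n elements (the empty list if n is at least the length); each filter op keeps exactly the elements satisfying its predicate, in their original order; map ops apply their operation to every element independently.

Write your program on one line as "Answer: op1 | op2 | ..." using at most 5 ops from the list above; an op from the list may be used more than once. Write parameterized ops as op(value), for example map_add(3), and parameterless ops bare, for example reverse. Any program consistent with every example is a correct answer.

reverse | filter_even | sort_desc | take(2)

Check, running the answer program on each example:
  [-10, 14, -41, -28, 44, -38, 18, -11, -2] -> [-2, -11, 18, -38, 44, -28, -41, 14, -10] -> [-2, 18, -38, 44, -28, 14, -10] -> [44, 18, 14, -2, -10, -28, -38] -> [44, 18]
  [-15, 14, -8, -37, 26, -13, -30, 6, 23, -26] -> [-26, 23, 6, -30, -13, 26, -37, -8, 14, -15] -> [-26, 6, -30, 26, -8, 14] -> [26, 14, 6, -8, -26, -30] -> [26, 14]
  [45, 4, 24, 28, 30, -32, 32, 39, -7, 17] -> [17, -7, 39, 32, -32, 30, 28, 24, 4, 45] -> [32, -32, 30, 28, 24, 4] -> [32, 30, 28, 24, 4, -32] -> [32, 30]
  [14, -7, -14, -32, 14, 27, -47, -12] -> [-12, -47, 27, 14, -32, -14, -7, 14] -> [-12, 14, -32, -14, 14] -> [14, 14, -12, -14, -32] -> [14, 14]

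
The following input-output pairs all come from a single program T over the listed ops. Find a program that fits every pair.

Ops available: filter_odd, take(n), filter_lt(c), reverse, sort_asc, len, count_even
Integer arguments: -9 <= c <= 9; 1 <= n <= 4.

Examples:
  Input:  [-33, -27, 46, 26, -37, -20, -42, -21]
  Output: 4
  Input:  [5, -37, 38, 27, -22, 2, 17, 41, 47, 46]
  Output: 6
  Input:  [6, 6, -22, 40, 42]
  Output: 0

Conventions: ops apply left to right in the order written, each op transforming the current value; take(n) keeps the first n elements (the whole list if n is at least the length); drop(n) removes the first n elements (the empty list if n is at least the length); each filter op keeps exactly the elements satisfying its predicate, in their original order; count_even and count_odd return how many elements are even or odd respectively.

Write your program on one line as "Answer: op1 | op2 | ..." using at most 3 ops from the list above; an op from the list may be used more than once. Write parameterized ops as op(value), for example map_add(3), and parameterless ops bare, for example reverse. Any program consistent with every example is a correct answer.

filter_odd | sort_asc | len

Check, running the answer program on each example:
  [-33, -27, 46, 26, -37, -20, -42, -21] -> [-33, -27, -37, -21] -> [-37, -33, -27, -21] -> 4
  [5, -37, 38, 27, -22, 2, 17, 41, 47, 46] -> [5, -37, 27, 17, 41, 47] -> [-37, 5, 17, 27, 41, 47] -> 6
  [6, 6, -22, 40, 42] -> [] -> [] -> 0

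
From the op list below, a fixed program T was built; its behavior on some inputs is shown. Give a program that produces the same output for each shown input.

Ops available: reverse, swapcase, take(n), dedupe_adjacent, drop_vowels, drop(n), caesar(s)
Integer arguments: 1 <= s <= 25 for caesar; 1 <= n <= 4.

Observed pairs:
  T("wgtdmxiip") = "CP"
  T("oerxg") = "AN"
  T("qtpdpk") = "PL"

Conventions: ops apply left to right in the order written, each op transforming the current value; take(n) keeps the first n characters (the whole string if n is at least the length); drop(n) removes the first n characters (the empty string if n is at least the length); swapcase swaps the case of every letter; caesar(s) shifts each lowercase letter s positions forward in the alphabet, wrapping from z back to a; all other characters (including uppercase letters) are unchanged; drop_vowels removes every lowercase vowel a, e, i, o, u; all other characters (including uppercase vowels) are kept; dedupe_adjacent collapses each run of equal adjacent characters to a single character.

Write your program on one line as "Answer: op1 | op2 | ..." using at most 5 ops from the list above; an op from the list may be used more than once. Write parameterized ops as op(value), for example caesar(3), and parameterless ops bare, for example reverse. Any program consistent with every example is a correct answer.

drop(1) | take(2) | caesar(22) | swapcase

Check, running the answer program on each example:
  "wgtdmxiip" -> "gtdmxiip" -> "gt" -> "cp" -> "CP"
  "oerxg" -> "erxg" -> "er" -> "an" -> "AN"
  "qtpdpk" -> "tpdpk" -> "tp" -> "pl" -> "PL"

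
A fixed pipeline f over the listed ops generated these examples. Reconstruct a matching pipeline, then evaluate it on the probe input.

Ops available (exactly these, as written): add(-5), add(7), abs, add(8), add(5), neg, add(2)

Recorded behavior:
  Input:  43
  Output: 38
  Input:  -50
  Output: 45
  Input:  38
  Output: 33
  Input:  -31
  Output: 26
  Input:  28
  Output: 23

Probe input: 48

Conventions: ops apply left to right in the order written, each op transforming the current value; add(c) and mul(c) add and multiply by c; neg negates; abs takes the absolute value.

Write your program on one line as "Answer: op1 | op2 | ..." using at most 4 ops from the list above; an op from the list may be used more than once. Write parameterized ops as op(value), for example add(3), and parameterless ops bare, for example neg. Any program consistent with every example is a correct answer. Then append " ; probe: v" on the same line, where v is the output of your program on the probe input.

neg | abs | add(-5) ; probe: 43

Check, running the answer program on each example:
  43 -> -43 -> 43 -> 38
  -50 -> 50 -> 50 -> 45
  38 -> -38 -> 38 -> 33
  -31 -> 31 -> 31 -> 26
  28 -> -28 -> 28 -> 23
  probe: 48 -> -48 -> 48 -> 43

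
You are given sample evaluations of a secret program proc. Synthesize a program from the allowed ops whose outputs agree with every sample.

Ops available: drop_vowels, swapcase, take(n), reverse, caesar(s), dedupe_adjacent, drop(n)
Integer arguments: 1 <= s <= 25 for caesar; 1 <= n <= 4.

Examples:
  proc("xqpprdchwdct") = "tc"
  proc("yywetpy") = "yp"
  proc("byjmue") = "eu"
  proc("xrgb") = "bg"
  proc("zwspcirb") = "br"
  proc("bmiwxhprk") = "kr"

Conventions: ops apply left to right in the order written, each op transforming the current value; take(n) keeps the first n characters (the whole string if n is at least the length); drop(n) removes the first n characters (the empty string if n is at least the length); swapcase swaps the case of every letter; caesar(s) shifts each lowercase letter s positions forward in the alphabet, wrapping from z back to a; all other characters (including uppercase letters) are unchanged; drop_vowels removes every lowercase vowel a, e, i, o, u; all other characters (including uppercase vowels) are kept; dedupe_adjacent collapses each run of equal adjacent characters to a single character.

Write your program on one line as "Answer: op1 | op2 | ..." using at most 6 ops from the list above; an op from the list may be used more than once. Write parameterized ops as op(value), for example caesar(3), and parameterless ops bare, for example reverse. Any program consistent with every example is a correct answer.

reverse | take(3) | reverse | drop(1) | reverse

Check, running the answer program on each example:
  "xqpprdchwdct" -> "tcdwhcdrppqx" -> "tcd" -> "dct" -> "ct" -> "tc"
  "yywetpy" -> "yptewyy" -> "ypt" -> "tpy" -> "py" -> "yp"
  "byjmue" -> "eumjyb" -> "eum" -> "mue" -> "ue" -> "eu"
  "xrgb" -> "bgrx" -> "bgr" -> "rgb" -> "gb" -> "bg"
  "zwspcirb" -> "bricpswz" -> "bri" -> "irb" -> "rb" -> "br"
  "bmiwxhprk" -> "krphxwimb" -> "krp" -> "prk" -> "rk" -> "kr"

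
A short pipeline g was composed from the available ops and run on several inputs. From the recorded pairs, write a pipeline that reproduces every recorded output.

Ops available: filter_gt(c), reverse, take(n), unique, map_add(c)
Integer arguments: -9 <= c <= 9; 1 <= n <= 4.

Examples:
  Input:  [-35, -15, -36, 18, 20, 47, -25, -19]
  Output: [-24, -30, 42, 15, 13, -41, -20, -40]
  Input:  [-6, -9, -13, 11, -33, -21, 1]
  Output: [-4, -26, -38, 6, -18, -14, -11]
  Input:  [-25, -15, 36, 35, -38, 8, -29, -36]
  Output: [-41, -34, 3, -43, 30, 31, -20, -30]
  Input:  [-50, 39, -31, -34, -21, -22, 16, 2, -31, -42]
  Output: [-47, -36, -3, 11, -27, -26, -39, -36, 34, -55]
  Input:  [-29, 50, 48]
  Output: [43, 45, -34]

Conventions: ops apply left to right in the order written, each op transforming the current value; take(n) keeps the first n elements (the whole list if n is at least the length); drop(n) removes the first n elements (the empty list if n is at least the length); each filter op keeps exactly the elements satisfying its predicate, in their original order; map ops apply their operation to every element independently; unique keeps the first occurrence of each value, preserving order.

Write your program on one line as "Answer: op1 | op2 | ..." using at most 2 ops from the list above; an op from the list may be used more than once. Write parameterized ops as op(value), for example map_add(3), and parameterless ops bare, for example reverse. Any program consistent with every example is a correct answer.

reverse | map_add(-5)

Check, running the answer program on each example:
  [-35, -15, -36, 18, 20, 47, -25, -19] -> [-19, -25, 47, 20, 18, -36, -15, -35] -> [-24, -30, 42, 15, 13, -41, -20, -40]
  [-6, -9, -13, 11, -33, -21, 1] -> [1, -21, -33, 11, -13, -9, -6] -> [-4, -26, -38, 6, -18, -14, -11]
  [-25, -15, 36, 35, -38, 8, -29, -36] -> [-36, -29, 8, -38, 35, 36, -15, -25] -> [-41, -34, 3, -43, 30, 31, -20, -30]
  [-50, 39, -31, -34, -21, -22, 16, 2, -31, -42] -> [-42, -31, 2, 16, -22, -21, -34, -31, 39, -50] -> [-47, -36, -3, 11, -27, -26, -39, -36, 34, -55]
  [-29, 50, 48] -> [48, 50, -29] -> [43, 45, -34]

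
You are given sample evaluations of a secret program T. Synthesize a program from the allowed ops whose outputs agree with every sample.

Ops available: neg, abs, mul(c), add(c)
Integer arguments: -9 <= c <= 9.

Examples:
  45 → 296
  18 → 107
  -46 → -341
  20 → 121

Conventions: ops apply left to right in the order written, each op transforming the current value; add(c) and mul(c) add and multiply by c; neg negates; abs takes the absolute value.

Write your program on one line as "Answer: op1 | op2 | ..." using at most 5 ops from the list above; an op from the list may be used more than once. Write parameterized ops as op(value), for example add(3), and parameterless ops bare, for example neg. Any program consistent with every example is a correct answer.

add(-4) | neg | mul(7) | add(-9) | neg

Check, running the answer program on each example:
  45 -> 41 -> -41 -> -287 -> -296 -> 296
  18 -> 14 -> -14 -> -98 -> -107 -> 107
  -46 -> -50 -> 50 -> 350 -> 341 -> -341
  20 -> 16 -> -16 -> -112 -> -121 -> 121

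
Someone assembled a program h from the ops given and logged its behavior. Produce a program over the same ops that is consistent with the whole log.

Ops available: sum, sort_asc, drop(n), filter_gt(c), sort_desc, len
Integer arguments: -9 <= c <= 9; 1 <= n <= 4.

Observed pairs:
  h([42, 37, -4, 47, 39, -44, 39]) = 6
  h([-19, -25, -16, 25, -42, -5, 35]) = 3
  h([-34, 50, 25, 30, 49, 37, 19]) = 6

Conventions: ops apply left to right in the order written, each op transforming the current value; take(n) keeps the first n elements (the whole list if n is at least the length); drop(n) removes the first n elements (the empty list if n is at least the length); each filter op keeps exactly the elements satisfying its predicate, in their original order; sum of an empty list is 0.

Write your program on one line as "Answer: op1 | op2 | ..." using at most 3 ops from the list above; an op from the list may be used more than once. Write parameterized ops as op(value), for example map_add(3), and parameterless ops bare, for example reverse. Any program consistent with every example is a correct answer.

filter_gt(-7) | len

Check, running the answer program on each example:
  [42, 37, -4, 47, 39, -44, 39] -> [42, 37, -4, 47, 39, 39] -> 6
  [-19, -25, -16, 25, -42, -5, 35] -> [25, -5, 35] -> 3
  [-34, 50, 25, 30, 49, 37, 19] -> [50, 25, 30, 49, 37, 19] -> 6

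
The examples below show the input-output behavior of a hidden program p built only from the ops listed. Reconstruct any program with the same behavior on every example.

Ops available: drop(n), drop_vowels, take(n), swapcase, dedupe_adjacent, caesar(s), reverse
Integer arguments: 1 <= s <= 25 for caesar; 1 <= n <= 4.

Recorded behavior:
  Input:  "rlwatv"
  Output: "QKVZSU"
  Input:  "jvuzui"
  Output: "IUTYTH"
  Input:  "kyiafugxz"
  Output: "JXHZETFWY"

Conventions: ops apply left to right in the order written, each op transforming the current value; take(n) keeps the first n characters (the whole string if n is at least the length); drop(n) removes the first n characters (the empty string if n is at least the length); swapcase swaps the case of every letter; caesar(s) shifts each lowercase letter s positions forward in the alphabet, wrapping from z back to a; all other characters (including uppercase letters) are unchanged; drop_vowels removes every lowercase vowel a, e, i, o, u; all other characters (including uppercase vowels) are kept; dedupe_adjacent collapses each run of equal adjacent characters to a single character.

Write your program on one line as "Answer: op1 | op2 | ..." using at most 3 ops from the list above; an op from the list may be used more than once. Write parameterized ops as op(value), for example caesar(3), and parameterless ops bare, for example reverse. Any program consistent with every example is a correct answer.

caesar(20) | caesar(5) | swapcase

Check, running the answer program on each example:
  "rlwatv" -> "lfqunp" -> "qkvzsu" -> "QKVZSU"
  "jvuzui" -> "dpotoc" -> "iutyth" -> "IUTYTH"
  "kyiafugxz" -> "escuzoart" -> "jxhzetfwy" -> "JXHZETFWY"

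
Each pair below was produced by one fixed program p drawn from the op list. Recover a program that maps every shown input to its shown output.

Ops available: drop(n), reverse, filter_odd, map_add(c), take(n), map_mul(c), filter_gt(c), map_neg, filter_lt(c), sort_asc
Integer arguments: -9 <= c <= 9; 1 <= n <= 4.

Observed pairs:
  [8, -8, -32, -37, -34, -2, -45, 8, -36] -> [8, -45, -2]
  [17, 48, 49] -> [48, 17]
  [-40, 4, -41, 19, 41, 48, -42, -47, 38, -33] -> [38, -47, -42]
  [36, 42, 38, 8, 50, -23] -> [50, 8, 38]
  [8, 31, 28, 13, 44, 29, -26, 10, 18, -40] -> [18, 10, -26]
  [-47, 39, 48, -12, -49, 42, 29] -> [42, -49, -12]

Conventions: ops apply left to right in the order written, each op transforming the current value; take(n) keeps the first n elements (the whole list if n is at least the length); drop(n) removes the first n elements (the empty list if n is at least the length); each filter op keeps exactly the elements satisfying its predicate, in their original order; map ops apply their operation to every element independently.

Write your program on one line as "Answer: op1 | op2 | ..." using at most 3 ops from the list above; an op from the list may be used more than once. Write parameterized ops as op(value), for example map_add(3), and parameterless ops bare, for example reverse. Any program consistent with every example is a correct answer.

reverse | drop(1) | take(3)

Check, running the answer program on each example:
  [8, -8, -32, -37, -34, -2, -45, 8, -36] -> [-36, 8, -45, -2, -34, -37, -32, -8, 8] -> [8, -45, -2, -34, -37, -32, -8, 8] -> [8, -45, -2]
  [17, 48, 49] -> [49, 48, 17] -> [48, 17] -> [48, 17]
  [-40, 4, -41, 19, 41, 48, -42, -47, 38, -33] -> [-33, 38, -47, -42, 48, 41, 19, -41, 4, -40] -> [38, -47, -42, 48, 41, 19, -41, 4, -40] -> [38, -47, -42]
  [36, 42, 38, 8, 50, -23] -> [-23, 50, 8, 38, 42, 36] -> [50, 8, 38, 42, 36] -> [50, 8, 38]
  [8, 31, 28, 13, 44, 29, -26, 10, 18, -40] -> [-40, 18, 10, -26, 29, 44, 13, 28, 31, 8] -> [18, 10, -26, 29, 44, 13, 28, 31, 8] -> [18, 10, -26]
  [-47, 39, 48, -12, -49, 42, 29] -> [29, 42, -49, -12, 48, 39, -47] -> [42, -49, -12, 48, 39, -47] -> [42, -49, -12]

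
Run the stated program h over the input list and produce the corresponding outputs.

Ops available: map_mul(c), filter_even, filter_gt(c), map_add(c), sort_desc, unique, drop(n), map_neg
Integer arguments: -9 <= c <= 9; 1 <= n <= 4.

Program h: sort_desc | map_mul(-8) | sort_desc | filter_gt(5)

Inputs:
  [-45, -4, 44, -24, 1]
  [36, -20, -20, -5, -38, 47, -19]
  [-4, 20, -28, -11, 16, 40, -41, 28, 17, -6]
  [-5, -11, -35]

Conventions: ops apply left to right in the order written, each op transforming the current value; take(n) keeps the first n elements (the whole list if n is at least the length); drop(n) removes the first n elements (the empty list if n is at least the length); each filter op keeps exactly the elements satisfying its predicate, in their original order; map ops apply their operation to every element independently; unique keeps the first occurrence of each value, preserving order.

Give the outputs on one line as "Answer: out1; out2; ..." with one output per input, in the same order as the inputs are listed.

Execution, op by op:
  [-45, -4, 44, -24, 1] -> [44, 1, -4, -24, -45] -> [-352, -8, 32, 192, 360] -> [360, 192, 32, -8, -352] -> [360, 192, 32]
  [36, -20, -20, -5, -38, 47, -19] -> [47, 36, -5, -19, -20, -20, -38] -> [-376, -288, 40, 152, 160, 160, 304] -> [304, 160, 160, 152, 40, -288, -376] -> [304, 160, 160, 152, 40]
  [-4, 20, -28, -11, 16, 40, -41, 28, 17, -6] -> [40, 28, 20, 17, 16, -4, -6, -11, -28, -41] -> [-320, -224, -160, -136, -128, 32, 48, 88, 224, 328] -> [328, 224, 88, 48, 32, -128, -136, -160, -224, -320] -> [328, 224, 88, 48, 32]
  [-5, -11, -35] -> [-5, -11, -35] -> [40, 88, 280] -> [280, 88, 40] -> [280, 88, 40]

[360, 192, 32]; [304, 160, 160, 152, 40]; [328, 224, 88, 48, 32]; [280, 88, 40]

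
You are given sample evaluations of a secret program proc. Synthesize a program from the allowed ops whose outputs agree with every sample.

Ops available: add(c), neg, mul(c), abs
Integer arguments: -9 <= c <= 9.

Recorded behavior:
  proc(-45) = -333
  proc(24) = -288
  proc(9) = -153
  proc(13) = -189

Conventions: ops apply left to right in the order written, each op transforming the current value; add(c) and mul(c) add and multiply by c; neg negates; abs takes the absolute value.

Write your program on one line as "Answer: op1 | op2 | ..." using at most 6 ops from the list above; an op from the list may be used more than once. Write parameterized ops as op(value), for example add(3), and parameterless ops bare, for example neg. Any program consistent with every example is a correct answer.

neg | add(-8) | neg | mul(-9) | abs | neg

Check, running the answer program on each example:
  -45 -> 45 -> 37 -> -37 -> 333 -> 333 -> -333
  24 -> -24 -> -32 -> 32 -> -288 -> 288 -> -288
  9 -> -9 -> -17 -> 17 -> -153 -> 153 -> -153
  13 -> -13 -> -21 -> 21 -> -189 -> 189 -> -189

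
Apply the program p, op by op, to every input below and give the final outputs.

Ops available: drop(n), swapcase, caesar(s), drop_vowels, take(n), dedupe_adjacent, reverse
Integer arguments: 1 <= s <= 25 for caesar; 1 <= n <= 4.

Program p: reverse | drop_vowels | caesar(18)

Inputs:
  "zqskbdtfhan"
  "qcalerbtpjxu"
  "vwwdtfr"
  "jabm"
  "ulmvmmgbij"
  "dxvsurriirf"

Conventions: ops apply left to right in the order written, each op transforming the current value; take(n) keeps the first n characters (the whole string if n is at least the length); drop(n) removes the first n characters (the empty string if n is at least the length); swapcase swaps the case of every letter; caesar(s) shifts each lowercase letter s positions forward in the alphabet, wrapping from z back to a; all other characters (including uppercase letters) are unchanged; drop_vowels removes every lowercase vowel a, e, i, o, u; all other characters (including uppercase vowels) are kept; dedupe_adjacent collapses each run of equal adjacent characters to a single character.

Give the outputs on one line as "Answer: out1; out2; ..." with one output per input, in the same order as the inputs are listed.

Execution, op by op:
  "zqskbdtfhan" -> "nahftdbksqz" -> "nhftdbksqz" -> "fzxlvtckir"
  "qcalerbtpjxu" -> "uxjptbrelacq" -> "xjptbrlcq" -> "pbhltjdui"
  "vwwdtfr" -> "rftdwwv" -> "rftdwwv" -> "jxlvoon"
  "jabm" -> "mbaj" -> "mbj" -> "etb"
  "ulmvmmgbij" -> "jibgmmvmlu" -> "jbgmmvml" -> "btyeened"
  "dxvsurriirf" -> "friirrusvxd" -> "frrrsvxd" -> "xjjjknpv"

"fzxlvtckir"; "pbhltjdui"; "jxlvoon"; "etb"; "btyeened"; "xjjjknpv"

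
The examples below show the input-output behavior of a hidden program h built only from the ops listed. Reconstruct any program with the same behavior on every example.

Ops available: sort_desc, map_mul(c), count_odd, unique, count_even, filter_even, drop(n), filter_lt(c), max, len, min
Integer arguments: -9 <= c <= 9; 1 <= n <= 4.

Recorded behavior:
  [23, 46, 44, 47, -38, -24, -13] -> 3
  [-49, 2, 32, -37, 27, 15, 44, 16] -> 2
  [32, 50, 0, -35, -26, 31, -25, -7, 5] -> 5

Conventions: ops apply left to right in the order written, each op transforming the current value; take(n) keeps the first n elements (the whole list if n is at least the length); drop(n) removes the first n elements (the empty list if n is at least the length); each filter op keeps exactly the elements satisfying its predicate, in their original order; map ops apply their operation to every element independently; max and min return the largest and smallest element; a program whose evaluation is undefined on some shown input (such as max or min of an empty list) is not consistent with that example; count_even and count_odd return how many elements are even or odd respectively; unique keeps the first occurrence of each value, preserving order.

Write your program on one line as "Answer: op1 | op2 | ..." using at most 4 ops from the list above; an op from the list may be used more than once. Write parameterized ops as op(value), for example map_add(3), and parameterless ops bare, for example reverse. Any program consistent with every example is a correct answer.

drop(1) | filter_lt(3) | len

Check, running the answer program on each example:
  [23, 46, 44, 47, -38, -24, -13] -> [46, 44, 47, -38, -24, -13] -> [-38, -24, -13] -> 3
  [-49, 2, 32, -37, 27, 15, 44, 16] -> [2, 32, -37, 27, 15, 44, 16] -> [2, -37] -> 2
  [32, 50, 0, -35, -26, 31, -25, -7, 5] -> [50, 0, -35, -26, 31, -25, -7, 5] -> [0, -35, -26, -25, -7] -> 5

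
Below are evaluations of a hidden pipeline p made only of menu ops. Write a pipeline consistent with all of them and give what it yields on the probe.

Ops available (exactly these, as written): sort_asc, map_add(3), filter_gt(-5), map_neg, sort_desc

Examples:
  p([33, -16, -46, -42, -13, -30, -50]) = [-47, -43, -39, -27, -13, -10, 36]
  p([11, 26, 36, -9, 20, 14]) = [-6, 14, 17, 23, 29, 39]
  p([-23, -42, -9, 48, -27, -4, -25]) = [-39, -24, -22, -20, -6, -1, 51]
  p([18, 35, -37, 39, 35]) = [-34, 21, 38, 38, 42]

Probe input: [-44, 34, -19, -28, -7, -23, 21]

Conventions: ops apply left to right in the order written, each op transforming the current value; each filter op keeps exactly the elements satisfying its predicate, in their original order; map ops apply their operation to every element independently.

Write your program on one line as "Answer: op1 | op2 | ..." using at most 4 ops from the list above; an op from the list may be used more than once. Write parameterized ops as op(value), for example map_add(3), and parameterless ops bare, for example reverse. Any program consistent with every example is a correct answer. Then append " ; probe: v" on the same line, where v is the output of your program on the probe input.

sort_desc | map_add(3) | sort_asc ; probe: [-41, -25, -20, -16, -4, 24, 37]

Check, running the answer program on each example:
  [33, -16, -46, -42, -13, -30, -50] -> [33, -13, -16, -30, -42, -46, -50] -> [36, -10, -13, -27, -39, -43, -47] -> [-47, -43, -39, -27, -13, -10, 36]
  [11, 26, 36, -9, 20, 14] -> [36, 26, 20, 14, 11, -9] -> [39, 29, 23, 17, 14, -6] -> [-6, 14, 17, 23, 29, 39]
  [-23, -42, -9, 48, -27, -4, -25] -> [48, -4, -9, -23, -25, -27, -42] -> [51, -1, -6, -20, -22, -24, -39] -> [-39, -24, -22, -20, -6, -1, 51]
  [18, 35, -37, 39, 35] -> [39, 35, 35, 18, -37] -> [42, 38, 38, 21, -34] -> [-34, 21, 38, 38, 42]
  probe: [-44, 34, -19, -28, -7, -23, 21] -> [34, 21, -7, -19, -23, -28, -44] -> [37, 24, -4, -16, -20, -25, -41] -> [-41, -25, -20, -16, -4, 24, 37]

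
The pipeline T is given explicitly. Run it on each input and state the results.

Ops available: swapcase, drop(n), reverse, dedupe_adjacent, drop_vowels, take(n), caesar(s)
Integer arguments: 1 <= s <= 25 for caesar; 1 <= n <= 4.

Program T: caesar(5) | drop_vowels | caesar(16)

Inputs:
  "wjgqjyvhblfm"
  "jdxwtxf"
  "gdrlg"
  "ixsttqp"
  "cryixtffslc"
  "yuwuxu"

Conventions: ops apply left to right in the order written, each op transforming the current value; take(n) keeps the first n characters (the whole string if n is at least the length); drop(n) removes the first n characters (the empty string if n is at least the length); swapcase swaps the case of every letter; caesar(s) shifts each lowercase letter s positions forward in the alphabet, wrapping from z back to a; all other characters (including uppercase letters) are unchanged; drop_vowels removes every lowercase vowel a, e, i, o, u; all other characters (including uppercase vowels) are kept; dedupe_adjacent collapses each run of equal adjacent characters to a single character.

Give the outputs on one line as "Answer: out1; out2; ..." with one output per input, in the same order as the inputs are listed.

Execution, op by op:
  "wjgqjyvhblfm" -> "bolvodamgqkr" -> "blvdmgqkr" -> "rbltcwgah"
  "jdxwtxf" -> "oicbyck" -> "cbyck" -> "srosa"
  "gdrlg" -> "liwql" -> "lwql" -> "bmgb"
  "ixsttqp" -> "ncxyyvu" -> "ncxyyv" -> "dsnool"
  "cryixtffslc" -> "hwdncykkxqh" -> "hwdncykkxqh" -> "xmtdsoaangx"
  "yuwuxu" -> "dzbzcz" -> "dzbzcz" -> "tprpsp"

"rbltcwgah"; "srosa"; "bmgb"; "dsnool"; "xmtdsoaangx"; "tprpsp"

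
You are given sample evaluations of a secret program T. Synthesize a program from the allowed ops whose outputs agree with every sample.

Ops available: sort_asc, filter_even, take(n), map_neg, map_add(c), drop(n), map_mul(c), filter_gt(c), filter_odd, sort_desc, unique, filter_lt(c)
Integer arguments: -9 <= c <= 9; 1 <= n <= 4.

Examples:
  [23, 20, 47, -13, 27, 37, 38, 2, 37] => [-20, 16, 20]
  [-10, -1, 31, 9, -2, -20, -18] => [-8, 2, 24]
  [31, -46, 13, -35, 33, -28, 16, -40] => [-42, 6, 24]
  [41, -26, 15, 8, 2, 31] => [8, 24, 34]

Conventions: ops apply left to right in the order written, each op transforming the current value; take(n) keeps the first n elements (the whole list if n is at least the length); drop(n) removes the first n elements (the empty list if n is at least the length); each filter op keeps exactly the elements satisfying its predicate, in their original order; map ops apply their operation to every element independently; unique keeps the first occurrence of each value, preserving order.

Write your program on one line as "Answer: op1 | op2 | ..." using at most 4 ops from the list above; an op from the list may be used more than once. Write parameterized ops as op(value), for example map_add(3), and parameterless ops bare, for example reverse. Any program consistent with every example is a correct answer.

sort_asc | map_add(-7) | filter_even | take(3)

Check, running the answer program on each example:
  [23, 20, 47, -13, 27, 37, 38, 2, 37] -> [-13, 2, 20, 23, 27, 37, 37, 38, 47] -> [-20, -5, 13, 16, 20, 30, 30, 31, 40] -> [-20, 16, 20, 30, 30, 40] -> [-20, 16, 20]
  [-10, -1, 31, 9, -2, -20, -18] -> [-20, -18, -10, -2, -1, 9, 31] -> [-27, -25, -17, -9, -8, 2, 24] -> [-8, 2, 24] -> [-8, 2, 24]
  [31, -46, 13, -35, 33, -28, 16, -40] -> [-46, -40, -35, -28, 13, 16, 31, 33] -> [-53, -47, -42, -35, 6, 9, 24, 26] -> [-42, 6, 24, 26] -> [-42, 6, 24]
  [41, -26, 15, 8, 2, 31] -> [-26, 2, 8, 15, 31, 41] -> [-33, -5, 1, 8, 24, 34] -> [8, 24, 34] -> [8, 24, 34]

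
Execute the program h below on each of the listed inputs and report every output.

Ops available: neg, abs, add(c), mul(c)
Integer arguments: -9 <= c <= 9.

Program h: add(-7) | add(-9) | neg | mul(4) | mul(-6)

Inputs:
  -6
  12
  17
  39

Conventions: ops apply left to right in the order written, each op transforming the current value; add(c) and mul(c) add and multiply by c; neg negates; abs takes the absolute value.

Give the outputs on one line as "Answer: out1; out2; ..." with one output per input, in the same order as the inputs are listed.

Execution, op by op:
  -6 -> -13 -> -22 -> 22 -> 88 -> -528
  12 -> 5 -> -4 -> 4 -> 16 -> -96
  17 -> 10 -> 1 -> -1 -> -4 -> 24
  39 -> 32 -> 23 -> -23 -> -92 -> 552

-528; -96; 24; 552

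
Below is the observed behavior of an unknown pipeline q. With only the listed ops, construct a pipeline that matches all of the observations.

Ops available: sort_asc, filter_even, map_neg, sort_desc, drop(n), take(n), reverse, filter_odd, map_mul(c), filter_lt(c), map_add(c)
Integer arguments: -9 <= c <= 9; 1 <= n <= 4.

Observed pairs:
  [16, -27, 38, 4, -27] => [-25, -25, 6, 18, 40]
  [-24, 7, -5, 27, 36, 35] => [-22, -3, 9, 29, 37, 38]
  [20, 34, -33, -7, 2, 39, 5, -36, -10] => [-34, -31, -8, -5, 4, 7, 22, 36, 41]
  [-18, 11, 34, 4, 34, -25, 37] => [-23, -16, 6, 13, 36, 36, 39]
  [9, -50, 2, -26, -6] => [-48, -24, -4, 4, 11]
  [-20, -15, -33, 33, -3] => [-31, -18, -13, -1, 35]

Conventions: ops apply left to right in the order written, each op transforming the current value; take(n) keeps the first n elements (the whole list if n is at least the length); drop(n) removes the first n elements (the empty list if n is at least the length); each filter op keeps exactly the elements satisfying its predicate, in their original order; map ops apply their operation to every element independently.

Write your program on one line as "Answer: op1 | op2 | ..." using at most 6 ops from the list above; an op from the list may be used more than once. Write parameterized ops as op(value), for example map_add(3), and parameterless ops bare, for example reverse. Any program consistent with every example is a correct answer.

map_neg | sort_desc | reverse | map_add(-2) | map_mul(-1) | sort_asc

Check, running the answer program on each example:
  [16, -27, 38, 4, -27] -> [-16, 27, -38, -4, 27] -> [27, 27, -4, -16, -38] -> [-38, -16, -4, 27, 27] -> [-40, -18, -6, 25, 25] -> [40, 18, 6, -25, -25] -> [-25, -25, 6, 18, 40]
  [-24, 7, -5, 27, 36, 35] -> [24, -7, 5, -27, -36, -35] -> [24, 5, -7, -27, -35, -36] -> [-36, -35, -27, -7, 5, 24] -> [-38, -37, -29, -9, 3, 22] -> [38, 37, 29, 9, -3, -22] -> [-22, -3, 9, 29, 37, 38]
  [20, 34, -33, -7, 2, 39, 5, -36, -10] -> [-20, -34, 33, 7, -2, -39, -5, 36, 10] -> [36, 33, 10, 7, -2, -5, -20, -34, -39] -> [-39, -34, -20, -5, -2, 7, 10, 33, 36] -> [-41, -36, -22, -7, -4, 5, 8, 31, 34] -> [41, 36, 22, 7, 4, -5, -8, -31, -34] -> [-34, -31, -8, -5, 4, 7, 22, 36, 41]
  [-18, 11, 34, 4, 34, -25, 37] -> [18, -11, -34, -4, -34, 25, -37] -> [25, 18, -4, -11, -34, -34, -37] -> [-37, -34, -34, -11, -4, 18, 25] -> [-39, -36, -36, -13, -6, 16, 23] -> [39, 36, 36, 13, 6, -16, -23] -> [-23, -16, 6, 13, 36, 36, 39]
  [9, -50, 2, -26, -6] -> [-9, 50, -2, 26, 6] -> [50, 26, 6, -2, -9] -> [-9, -2, 6, 26, 50] -> [-11, -4, 4, 24, 48] -> [11, 4, -4, -24, -48] -> [-48, -24, -4, 4, 11]
  [-20, -15, -33, 33, -3] -> [20, 15, 33, -33, 3] -> [33, 20, 15, 3, -33] -> [-33, 3, 15, 20, 33] -> [-35, 1, 13, 18, 31] -> [35, -1, -13, -18, -31] -> [-31, -18, -13, -1, 35]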